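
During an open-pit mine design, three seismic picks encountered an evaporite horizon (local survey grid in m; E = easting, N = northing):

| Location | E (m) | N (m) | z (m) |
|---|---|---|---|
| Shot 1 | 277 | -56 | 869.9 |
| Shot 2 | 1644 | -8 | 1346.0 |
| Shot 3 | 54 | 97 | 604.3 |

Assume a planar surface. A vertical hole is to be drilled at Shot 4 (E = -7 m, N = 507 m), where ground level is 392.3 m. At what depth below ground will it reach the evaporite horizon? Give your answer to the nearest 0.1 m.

Two edge vectors: Shot 1→Shot 2 = (1367, 48, 476.1), Shot 1→Shot 3 = (-223, 153, -265.6).
Normal n = (Shot 1→Shot 2) × (Shot 1→Shot 3) = (-85592.1, 256904.9, 219855).
So ∂z/∂E = −n_x/n_z = 0.389312 and ∂z/∂N = −n_y/n_z = −1.168520.
Intercept c from Shot 1: 869.9 − 107.84 − 65.44 = 696.62.
At (-7, 507): z_contact = −2.73 − 592.44 + 696.62 = 101.46 m.
Depth below ground = 392.3 − 101.46 = 290.8 m.

290.8 m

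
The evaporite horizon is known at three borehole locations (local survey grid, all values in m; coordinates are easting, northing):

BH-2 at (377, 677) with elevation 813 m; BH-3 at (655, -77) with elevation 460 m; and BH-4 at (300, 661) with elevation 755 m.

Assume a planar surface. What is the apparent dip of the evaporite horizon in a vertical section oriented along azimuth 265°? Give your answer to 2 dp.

33.72°

Two edge vectors: BH-2→BH-3 = (278, -754, -353), BH-2→BH-4 = (-77, -16, -58).
Normal n = (BH-2→BH-3) × (BH-2→BH-4) = (38084, 43305, -62506).
So ∂z/∂easting = −n_x/n_z = 0.60929 and ∂z/∂northing = −n_y/n_z = 0.69281.
Unit vector along 265° is (sin 265°, cos 265°) = (-0.9962, -0.0872).
Slope in that direction = a·(-0.9962) + b·(-0.0872) = −0.66735.
Apparent dip = arctan|0.66735| = 33.72° (true dip is 42.7°, so apparent ≤ true as expected).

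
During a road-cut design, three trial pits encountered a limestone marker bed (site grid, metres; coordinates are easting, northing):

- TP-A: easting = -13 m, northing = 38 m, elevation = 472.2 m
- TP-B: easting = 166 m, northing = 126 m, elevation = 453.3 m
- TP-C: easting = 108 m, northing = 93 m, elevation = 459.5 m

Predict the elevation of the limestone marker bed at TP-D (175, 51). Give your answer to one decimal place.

453.7 m

Two edge vectors: TP-A→TP-B = (179, 88, -18.9), TP-A→TP-C = (121, 55, -12.7).
Normal n = (TP-A→TP-B) × (TP-A→TP-C) = (-78.1, -13.6, -803).
So ∂z/∂easting = −n_x/n_z = −0.09726 and ∂z/∂northing = −n_y/n_z = −0.01694.
Intercept c from TP-A: 472.2 − 1.26 + 0.64 = 471.58.
At (175, 51): z = −17.0 − 0.9 + 471.58 = 453.7 m.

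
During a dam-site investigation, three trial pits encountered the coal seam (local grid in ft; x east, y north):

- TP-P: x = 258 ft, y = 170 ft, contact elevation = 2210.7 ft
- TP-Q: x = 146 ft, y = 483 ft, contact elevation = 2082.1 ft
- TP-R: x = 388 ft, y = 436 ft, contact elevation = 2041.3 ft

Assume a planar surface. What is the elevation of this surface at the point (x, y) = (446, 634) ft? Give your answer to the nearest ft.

Two edge vectors: TP-P→TP-Q = (-112, 313, -128.6), TP-P→TP-R = (130, 266, -169.4).
Normal n = (TP-P→TP-Q) × (TP-P→TP-R) = (-18814.6, -35690.8, -70482).
So ∂z/∂x = −n_x/n_z = −0.26694 and ∂z/∂y = −n_y/n_z = −0.50638.
Intercept c from TP-P: 2210.7 + 68.87 + 86.08 = 2365.66.
At (446, 634): z = −119.1 − 321.0 + 2365.66 = 1925.6 ft.

1926 ft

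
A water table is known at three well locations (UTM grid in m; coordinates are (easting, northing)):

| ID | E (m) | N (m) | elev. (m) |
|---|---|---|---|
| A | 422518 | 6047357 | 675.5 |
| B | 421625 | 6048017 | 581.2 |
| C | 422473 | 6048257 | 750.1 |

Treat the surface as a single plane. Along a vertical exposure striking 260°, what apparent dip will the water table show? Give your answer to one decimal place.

10.6°

Two edge vectors: A→B = (-893, 660, -94.3), A→C = (-45, 900, 74.6).
Normal n = (A→B) × (A→C) = (134106, 70861.3, -774000).
So ∂z/∂E = −n_x/n_z = 0.17326 and ∂z/∂N = −n_y/n_z = 0.09155.
Unit vector along 260° is (sin 260°, cos 260°) = (-0.9848, -0.1736).
Slope in that direction = a·(-0.9848) + b·(-0.1736) = −0.18653.
Apparent dip = arctan|0.18653| = 10.6° (true dip is 11.1°, so apparent ≤ true as expected).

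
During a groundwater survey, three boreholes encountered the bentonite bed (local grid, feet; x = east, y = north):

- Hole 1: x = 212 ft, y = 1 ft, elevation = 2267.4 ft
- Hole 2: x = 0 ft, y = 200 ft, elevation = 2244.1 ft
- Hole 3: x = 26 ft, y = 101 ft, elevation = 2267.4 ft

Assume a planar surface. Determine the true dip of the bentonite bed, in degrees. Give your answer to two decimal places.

17.28°

Two edge vectors: Hole 1→Hole 2 = (-212, 199, -23.3), Hole 1→Hole 3 = (-186, 100, 0).
Normal n = (Hole 1→Hole 2) × (Hole 1→Hole 3) = (2330, 4333.8, 15814).
So ∂z/∂x = −n_x/n_z = −0.14734 and ∂z/∂y = −n_y/n_z = −0.27405.
Gradient magnitude |∇z| = √(a² + b²) = √(0.02171 + 0.07510) = 0.31114.
True dip = arctan(0.31114) = 17.28°, dipping toward NNE (azimuth ≈ 028°).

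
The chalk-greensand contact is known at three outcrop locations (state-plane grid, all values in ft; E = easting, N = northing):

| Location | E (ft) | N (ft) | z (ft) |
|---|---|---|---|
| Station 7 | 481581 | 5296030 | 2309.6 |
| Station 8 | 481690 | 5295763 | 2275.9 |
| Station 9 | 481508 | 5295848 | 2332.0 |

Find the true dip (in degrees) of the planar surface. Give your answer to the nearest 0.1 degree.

Two edge vectors: Station 7→Station 8 = (109, -267, -33.7), Station 7→Station 9 = (-73, -182, 22.4).
Normal n = (Station 7→Station 8) × (Station 7→Station 9) = (-12114.2, 18.5, -39329).
So ∂z/∂E = −n_x/n_z = −0.30802 and ∂z/∂N = −n_y/n_z = 0.00047.
Gradient magnitude |∇z| = √(a² + b²) = √(0.09488 + 0.00000) = 0.30802.
True dip = arctan(0.30802) = 17.1°, dipping toward E (azimuth ≈ 090°).

17.1°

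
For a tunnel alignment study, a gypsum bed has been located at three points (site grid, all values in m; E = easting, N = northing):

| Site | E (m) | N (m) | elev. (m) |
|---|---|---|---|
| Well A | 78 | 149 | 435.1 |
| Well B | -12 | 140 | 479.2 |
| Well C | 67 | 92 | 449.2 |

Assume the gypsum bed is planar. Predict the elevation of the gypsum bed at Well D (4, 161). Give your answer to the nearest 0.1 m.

468.3 m

Two edge vectors: Well A→Well B = (-90, -9, 44.1), Well A→Well C = (-11, -57, 14.1).
Normal n = (Well A→Well B) × (Well A→Well C) = (2386.8, 783.9, 5031).
So ∂z/∂E = −n_x/n_z = −0.47442 and ∂z/∂N = −n_y/n_z = −0.15581.
Intercept c from Well A: 435.1 + 37.00 + 23.22 = 495.32.
At (4, 161): z = −1.9 − 25.1 + 495.32 = 468.3 m.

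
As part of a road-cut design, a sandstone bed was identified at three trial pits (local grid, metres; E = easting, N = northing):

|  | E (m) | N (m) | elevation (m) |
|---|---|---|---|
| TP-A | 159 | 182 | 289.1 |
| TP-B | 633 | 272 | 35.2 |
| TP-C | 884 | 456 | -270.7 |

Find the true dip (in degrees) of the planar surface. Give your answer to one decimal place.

52.3°

Two edge vectors: TP-A→TP-B = (474, 90, -253.9), TP-A→TP-C = (725, 274, -559.8).
Normal n = (TP-A→TP-B) × (TP-A→TP-C) = (19186.6, 81267.7, 64626).
So ∂z/∂E = −n_x/n_z = −0.29689 and ∂z/∂N = −n_y/n_z = −1.25751.
Gradient magnitude |∇z| = √(a² + b²) = √(0.08814 + 1.58133) = 1.29208.
True dip = arctan(1.29208) = 52.3°, dipping toward NNE (azimuth ≈ 013°).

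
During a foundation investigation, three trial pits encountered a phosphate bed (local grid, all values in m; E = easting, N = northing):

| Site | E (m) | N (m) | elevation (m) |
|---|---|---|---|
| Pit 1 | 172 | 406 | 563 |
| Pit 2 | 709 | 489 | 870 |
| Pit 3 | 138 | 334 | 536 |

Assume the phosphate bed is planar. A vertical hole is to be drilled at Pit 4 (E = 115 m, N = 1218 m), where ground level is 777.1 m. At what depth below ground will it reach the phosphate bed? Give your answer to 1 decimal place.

Let the plane be z = a·E + b·N + c.
Pit 2−Pit 1: 537a + 83b = 307;  Pit 3−Pit 1: −34a − 72b = −27.
Solving gives a = 0.554182, b = 0.113303.
Then c = 563 − a·172 − b·406 = 421.68.
At (115, 1218): z_contact = 63.73 + 138.00 + 421.68 = 623.41 m.
Depth below ground = 777.1 − 623.41 = 153.7 m.

153.7 m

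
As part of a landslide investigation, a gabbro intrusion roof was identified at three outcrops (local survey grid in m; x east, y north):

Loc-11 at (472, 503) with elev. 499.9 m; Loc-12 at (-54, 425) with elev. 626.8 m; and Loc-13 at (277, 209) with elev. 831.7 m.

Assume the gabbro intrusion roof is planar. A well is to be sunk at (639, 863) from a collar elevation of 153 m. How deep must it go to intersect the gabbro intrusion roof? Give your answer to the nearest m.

54 m

Two edge vectors: Loc-11→Loc-12 = (-526, -78, 126.9), Loc-11→Loc-13 = (-195, -294, 331.8).
Normal n = (Loc-11→Loc-12) × (Loc-11→Loc-13) = (11428.2, 149781.3, 139434).
So ∂z/∂x = −n_x/n_z = −0.08196 and ∂z/∂y = −n_y/n_z = −1.07421.
Intercept c from Loc-11: 499.9 + 38.69 + 540.33 = 1078.91.
At (639, 863): z_contact = −52.4 − 927.0 + 1078.91 = 99.5 m.
Depth below ground = 153 − 99.5 = 54 m.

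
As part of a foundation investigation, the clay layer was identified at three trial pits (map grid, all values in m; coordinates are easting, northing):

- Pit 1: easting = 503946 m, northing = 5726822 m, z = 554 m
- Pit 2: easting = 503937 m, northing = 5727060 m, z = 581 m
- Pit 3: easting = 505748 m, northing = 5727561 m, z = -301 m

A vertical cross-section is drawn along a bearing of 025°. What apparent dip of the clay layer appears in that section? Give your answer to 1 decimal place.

7.5°

Let the plane be z = a·easting + b·northing + c.
Pit 2−Pit 1: −9a + 238b = 27;  Pit 3−Pit 1: 1802a + 739b = −855.
Solving gives a = −0.51304, b = 0.09404.
Unit vector along 025° is (sin 25°, cos 25°) = (0.4226, 0.9063).
Slope in that direction = a·(0.4226) + b·(0.9063) = −0.13159.
Apparent dip = arctan|0.13159| = 7.5° (true dip is 27.5°, so apparent ≤ true as expected).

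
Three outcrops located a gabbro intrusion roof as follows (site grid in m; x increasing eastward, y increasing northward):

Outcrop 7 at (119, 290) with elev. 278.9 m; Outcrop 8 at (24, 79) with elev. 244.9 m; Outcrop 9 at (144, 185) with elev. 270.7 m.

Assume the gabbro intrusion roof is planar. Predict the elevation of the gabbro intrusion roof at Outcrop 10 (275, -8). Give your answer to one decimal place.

Two edge vectors: Outcrop 7→Outcrop 8 = (-95, -211, -34), Outcrop 7→Outcrop 9 = (25, -105, -8.2).
Normal n = (Outcrop 7→Outcrop 8) × (Outcrop 7→Outcrop 9) = (-1839.8, -1629, 15250).
So ∂z/∂x = −n_x/n_z = 0.12064 and ∂z/∂y = −n_y/n_z = 0.10682.
Intercept c from Outcrop 7: 278.9 − 14.36 − 30.98 = 233.57.
At (275, -8): z = 33.2 − 0.9 + 233.57 = 265.9 m.

265.9 m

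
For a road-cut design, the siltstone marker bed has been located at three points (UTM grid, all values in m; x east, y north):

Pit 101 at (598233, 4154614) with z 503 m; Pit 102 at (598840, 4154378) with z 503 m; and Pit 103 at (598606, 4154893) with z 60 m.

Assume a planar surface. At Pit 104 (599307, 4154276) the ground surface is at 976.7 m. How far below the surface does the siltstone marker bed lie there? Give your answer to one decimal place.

556.8 m

Two edge vectors: Pit 101→Pit 102 = (607, -236, 0), Pit 101→Pit 103 = (373, 279, -443).
Normal n = (Pit 101→Pit 102) × (Pit 101→Pit 103) = (104548, 268901, 257381).
So ∂z/∂x = −n_x/n_z = −0.406199370 and ∂z/∂y = −n_y/n_z = −1.044758549.
Intercept c from Pit 101: 503 + 243001.87 + 4340568.49 = 4584073.36.
At (599307, 4154276): z_contact = −243438.13 − 4340215.36 + 4584073.36 = 419.87 m.
Depth below ground = 976.7 − 419.87 = 556.8 m.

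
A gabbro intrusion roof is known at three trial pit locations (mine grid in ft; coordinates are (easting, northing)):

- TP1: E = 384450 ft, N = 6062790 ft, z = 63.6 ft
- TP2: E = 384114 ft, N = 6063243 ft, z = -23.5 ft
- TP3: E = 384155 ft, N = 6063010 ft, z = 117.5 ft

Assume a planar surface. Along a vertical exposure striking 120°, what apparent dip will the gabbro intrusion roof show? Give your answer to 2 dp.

14.85°

Two edge vectors: TP1→TP2 = (-336, 453, -87.1), TP1→TP3 = (-295, 220, 53.9).
Normal n = (TP1→TP2) × (TP1→TP3) = (43578.7, 43804.9, 59715).
So ∂z/∂E = −n_x/n_z = −0.72978 and ∂z/∂N = −n_y/n_z = −0.73357.
Unit vector along 120° is (sin 120°, cos 120°) = (0.8660, -0.5000).
Slope in that direction = a·(0.8660) + b·(-0.5000) = −0.26522.
Apparent dip = arctan|0.26522| = 14.85° (true dip is 46.0°, so apparent ≤ true as expected).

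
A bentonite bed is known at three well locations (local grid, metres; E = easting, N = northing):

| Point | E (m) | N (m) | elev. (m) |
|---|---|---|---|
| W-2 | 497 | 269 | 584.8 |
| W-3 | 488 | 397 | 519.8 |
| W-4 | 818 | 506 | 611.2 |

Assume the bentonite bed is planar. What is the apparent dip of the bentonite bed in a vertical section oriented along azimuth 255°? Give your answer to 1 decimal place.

16.5°

Let the plane be z = a·E + b·N + c.
W-3−W-2: −9a + 128b = −65;  W-4−W-2: 321a + 237b = 26.4.
Solving gives a = 0.43461, b = −0.47725.
Unit vector along 255° is (sin 255°, cos 255°) = (-0.9659, -0.2588).
Slope in that direction = a·(-0.9659) + b·(-0.2588) = −0.29628.
Apparent dip = arctan|0.29628| = 16.5° (true dip is 32.8°, so apparent ≤ true as expected).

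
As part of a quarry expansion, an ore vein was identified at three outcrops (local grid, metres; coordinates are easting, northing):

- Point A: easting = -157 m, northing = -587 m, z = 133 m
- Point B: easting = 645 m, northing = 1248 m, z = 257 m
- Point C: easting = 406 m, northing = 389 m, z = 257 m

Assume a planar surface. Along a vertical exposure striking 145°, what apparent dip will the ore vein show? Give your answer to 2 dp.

18.83°

Let the plane be z = a·easting + b·northing + c.
Point B−Point A: 802a + 1835b = 124;  Point C−Point A: 563a + 976b = 124.
Solving gives a = 0.42546, b = −0.11838.
Unit vector along 145° is (sin 145°, cos 145°) = (0.5736, -0.8192).
Slope in that direction = a·(0.5736) + b·(-0.8192) = 0.34100.
Apparent dip = arctan|0.34100| = 18.83° (true dip is 23.8°, so apparent ≤ true as expected).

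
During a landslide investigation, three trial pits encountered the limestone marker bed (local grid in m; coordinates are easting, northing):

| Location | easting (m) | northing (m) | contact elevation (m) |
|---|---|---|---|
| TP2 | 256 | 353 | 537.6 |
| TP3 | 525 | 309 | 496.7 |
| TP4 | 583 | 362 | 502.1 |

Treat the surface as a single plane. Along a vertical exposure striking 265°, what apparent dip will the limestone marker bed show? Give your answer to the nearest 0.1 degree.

5.4°

Two edge vectors: TP2→TP3 = (269, -44, -40.9), TP2→TP4 = (327, 9, -35.5).
Normal n = (TP2→TP3) × (TP2→TP4) = (1930.1, -3824.8, 16809).
So ∂z/∂easting = −n_x/n_z = −0.11483 and ∂z/∂northing = −n_y/n_z = 0.22754.
Unit vector along 265° is (sin 265°, cos 265°) = (-0.9962, -0.0872).
Slope in that direction = a·(-0.9962) + b·(-0.0872) = 0.09456.
Apparent dip = arctan|0.09456| = 5.4° (true dip is 14.3°, so apparent ≤ true as expected).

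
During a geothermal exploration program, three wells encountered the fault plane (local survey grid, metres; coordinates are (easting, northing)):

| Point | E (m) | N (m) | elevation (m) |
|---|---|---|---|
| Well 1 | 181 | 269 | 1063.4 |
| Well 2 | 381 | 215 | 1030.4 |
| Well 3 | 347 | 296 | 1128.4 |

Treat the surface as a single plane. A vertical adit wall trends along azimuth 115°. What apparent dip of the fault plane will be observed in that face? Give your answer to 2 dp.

Two edge vectors: Well 1→Well 2 = (200, -54, -33), Well 1→Well 3 = (166, 27, 65).
Normal n = (Well 1→Well 2) × (Well 1→Well 3) = (-2619, -18478, 14364).
So ∂z/∂E = −n_x/n_z = 0.18233 and ∂z/∂N = −n_y/n_z = 1.28641.
Unit vector along 115° is (sin 115°, cos 115°) = (0.9063, -0.4226).
Slope in that direction = a·(0.9063) + b·(-0.4226) = −0.37841.
Apparent dip = arctan|0.37841| = 20.73° (true dip is 52.4°, so apparent ≤ true as expected).

20.73°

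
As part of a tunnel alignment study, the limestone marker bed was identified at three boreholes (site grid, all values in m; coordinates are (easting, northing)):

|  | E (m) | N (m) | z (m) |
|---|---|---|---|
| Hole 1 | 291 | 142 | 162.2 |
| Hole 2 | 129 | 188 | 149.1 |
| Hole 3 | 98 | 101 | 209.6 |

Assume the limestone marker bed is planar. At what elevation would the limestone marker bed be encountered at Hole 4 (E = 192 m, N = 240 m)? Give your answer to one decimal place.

108.2 m

Two edge vectors: Hole 1→Hole 2 = (-162, 46, -13.1), Hole 1→Hole 3 = (-193, -41, 47.4).
Normal n = (Hole 1→Hole 2) × (Hole 1→Hole 3) = (1643.3, 10207.1, 15520).
So ∂z/∂E = −n_x/n_z = −0.10588 and ∂z/∂N = −n_y/n_z = −0.65767.
Intercept c from Hole 1: 162.2 + 30.81 + 93.39 = 286.40.
At (192, 240): z = −20.3 − 157.8 + 286.40 = 108.2 m.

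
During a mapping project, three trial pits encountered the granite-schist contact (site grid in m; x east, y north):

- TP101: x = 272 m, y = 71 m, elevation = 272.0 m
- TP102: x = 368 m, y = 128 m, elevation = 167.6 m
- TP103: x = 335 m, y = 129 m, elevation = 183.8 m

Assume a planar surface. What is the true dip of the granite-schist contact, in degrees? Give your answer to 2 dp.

47.42°

Let the plane be z = a·x + b·y + c.
TP102−TP101: 96a + 57b = −104.4;  TP103−TP101: 63a + 58b = −88.2.
Solving gives a = −0.51988, b = −0.95599.
Gradient magnitude |∇z| = √(a² + b²) = √(0.27027 + 0.91392) = 1.08821.
True dip = arctan(1.08821) = 47.42°, dipping toward NNE (azimuth ≈ 029°).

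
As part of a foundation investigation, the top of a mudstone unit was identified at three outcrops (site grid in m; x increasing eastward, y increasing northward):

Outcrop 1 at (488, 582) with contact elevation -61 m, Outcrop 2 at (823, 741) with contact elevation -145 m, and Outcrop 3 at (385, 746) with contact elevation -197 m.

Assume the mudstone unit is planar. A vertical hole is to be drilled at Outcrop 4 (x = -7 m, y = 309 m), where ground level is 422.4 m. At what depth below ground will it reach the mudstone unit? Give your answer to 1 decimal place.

Two edge vectors: Outcrop 1→Outcrop 2 = (335, 159, -84), Outcrop 1→Outcrop 3 = (-103, 164, -136).
Normal n = (Outcrop 1→Outcrop 2) × (Outcrop 1→Outcrop 3) = (-7848, 54212, 71317).
So ∂z/∂x = −n_x/n_z = 0.11004 and ∂z/∂y = −n_y/n_z = −0.76016.
Intercept c from Outcrop 1: -61 − 53.70 + 442.41 = 327.71.
At (-7, 309): z_contact = −0.77 − 234.89 + 327.71 = 92.05 m.
Depth below ground = 422.4 − 92.05 = 330.3 m.

330.3 m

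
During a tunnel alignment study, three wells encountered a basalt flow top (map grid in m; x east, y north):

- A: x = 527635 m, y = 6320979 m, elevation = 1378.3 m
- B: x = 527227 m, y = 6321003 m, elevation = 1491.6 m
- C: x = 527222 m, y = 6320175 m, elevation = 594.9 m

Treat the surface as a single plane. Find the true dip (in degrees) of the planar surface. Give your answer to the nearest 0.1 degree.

Let the plane be z = a·x + b·y + c.
B−A: −408a + 24b = 113.3;  C−A: −413a − 804b = −783.4.
Solving gives a = −0.21392, b = 1.08426.
Gradient magnitude |∇z| = √(a² + b²) = √(0.04576 + 1.17563) = 1.10516.
True dip = arctan(1.10516) = 47.9°, dipping toward S (azimuth ≈ 169°).

47.9°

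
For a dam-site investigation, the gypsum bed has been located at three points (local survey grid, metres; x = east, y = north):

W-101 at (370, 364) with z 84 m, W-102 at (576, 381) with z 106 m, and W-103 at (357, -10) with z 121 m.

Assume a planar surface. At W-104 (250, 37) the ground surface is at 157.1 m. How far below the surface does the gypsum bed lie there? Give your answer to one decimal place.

Two edge vectors: W-101→W-102 = (206, 17, 22), W-101→W-103 = (-13, -374, 37).
Normal n = (W-101→W-102) × (W-101→W-103) = (8857, -7908, -76823).
So ∂z/∂x = −n_x/n_z = 0.11529 and ∂z/∂y = −n_y/n_z = −0.10294.
Intercept c from W-101: 84 − 42.66 + 37.47 = 78.81.
At (250, 37): z_contact = 28.82 − 3.81 + 78.81 = 103.83 m.
Depth below ground = 157.1 − 103.83 = 53.3 m.

53.3 m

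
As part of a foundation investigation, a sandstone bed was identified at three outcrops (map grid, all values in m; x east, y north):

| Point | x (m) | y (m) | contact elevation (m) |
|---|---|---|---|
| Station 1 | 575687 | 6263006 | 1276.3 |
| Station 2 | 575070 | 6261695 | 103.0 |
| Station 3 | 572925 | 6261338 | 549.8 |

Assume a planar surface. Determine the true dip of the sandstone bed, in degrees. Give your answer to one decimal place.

48.9°

Let the plane be z = a·x + b·y + c.
Station 2−Station 1: −617a − 1311b = −1173.3;  Station 3−Station 1: −2762a − 1668b = −726.5.
Solving gives a = −0.38761, b = 1.07739.
Gradient magnitude |∇z| = √(a² + b²) = √(0.15024 + 1.16077) = 1.14499.
True dip = arctan(1.14499) = 48.9°, dipping toward SSE (azimuth ≈ 160°).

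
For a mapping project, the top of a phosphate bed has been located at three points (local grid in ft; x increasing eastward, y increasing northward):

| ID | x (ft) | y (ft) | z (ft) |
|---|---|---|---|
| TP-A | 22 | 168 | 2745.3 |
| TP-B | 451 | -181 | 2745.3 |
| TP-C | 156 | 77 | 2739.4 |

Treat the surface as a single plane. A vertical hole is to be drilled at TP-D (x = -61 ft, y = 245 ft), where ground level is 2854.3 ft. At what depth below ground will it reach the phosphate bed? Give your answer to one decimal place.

112.1 ft

Let the plane be z = a·x + b·y + c.
TP-B−TP-A: 429a − 349b = 0;  TP-C−TP-A: 134a − 91b = −5.9.
Solving gives a = −0.26648, b = −0.32757.
Then c = 2745.3 − a·22 − b·168 = 2806.19.
At (-61, 245): z_contact = 16.26 − 80.25 + 2806.19 = 2742.20 ft.
Depth below ground = 2854.3 − 2742.20 = 112.1 ft.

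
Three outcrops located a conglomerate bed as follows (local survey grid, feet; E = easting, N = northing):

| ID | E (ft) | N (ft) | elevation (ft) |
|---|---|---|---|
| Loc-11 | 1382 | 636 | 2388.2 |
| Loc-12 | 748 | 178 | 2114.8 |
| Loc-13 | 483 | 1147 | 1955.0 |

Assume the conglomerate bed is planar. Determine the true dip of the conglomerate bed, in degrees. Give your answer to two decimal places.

24.76°

Two edge vectors: Loc-11→Loc-12 = (-634, -458, -273.4), Loc-11→Loc-13 = (-899, 511, -433.2).
Normal n = (Loc-11→Loc-12) × (Loc-11→Loc-13) = (338113, -28862.2, -735716).
So ∂z/∂E = −n_x/n_z = 0.45957 and ∂z/∂N = −n_y/n_z = −0.03923.
Gradient magnitude |∇z| = √(a² + b²) = √(0.21120 + 0.00154) = 0.46124.
True dip = arctan(0.46124) = 24.76°, dipping toward W (azimuth ≈ 275°).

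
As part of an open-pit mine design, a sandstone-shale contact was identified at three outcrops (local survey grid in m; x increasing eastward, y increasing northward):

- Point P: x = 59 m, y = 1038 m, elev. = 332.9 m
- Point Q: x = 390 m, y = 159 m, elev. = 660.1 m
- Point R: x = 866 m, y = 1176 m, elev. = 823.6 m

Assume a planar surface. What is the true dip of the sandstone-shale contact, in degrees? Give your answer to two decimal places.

Let the plane be z = a·x + b·y + c.
Point Q−Point P: 331a − 879b = 327.2;  Point R−Point P: 807a + 138b = 490.7.
Solving gives a = 0.63107, b = −0.13460.
Gradient magnitude |∇z| = √(a² + b²) = √(0.39825 + 0.01812) = 0.64527.
True dip = arctan(0.64527) = 32.83°, dipping toward WNW (azimuth ≈ 282°).

32.83°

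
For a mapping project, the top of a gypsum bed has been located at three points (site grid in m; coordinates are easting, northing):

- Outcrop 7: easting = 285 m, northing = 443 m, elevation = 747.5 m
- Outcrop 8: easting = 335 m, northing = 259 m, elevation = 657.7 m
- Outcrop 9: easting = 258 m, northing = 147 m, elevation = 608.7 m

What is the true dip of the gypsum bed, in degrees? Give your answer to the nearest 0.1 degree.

Let the plane be z = a·easting + b·northing + c.
Outcrop 8−Outcrop 7: 50a − 184b = −89.8;  Outcrop 9−Outcrop 7: −27a − 296b = −138.8.
Solving gives a = −0.05269, b = 0.47373.
Gradient magnitude |∇z| = √(a² + b²) = √(0.00278 + 0.22442) = 0.47665.
True dip = arctan(0.47665) = 25.5°, dipping toward S (azimuth ≈ 174°).

25.5°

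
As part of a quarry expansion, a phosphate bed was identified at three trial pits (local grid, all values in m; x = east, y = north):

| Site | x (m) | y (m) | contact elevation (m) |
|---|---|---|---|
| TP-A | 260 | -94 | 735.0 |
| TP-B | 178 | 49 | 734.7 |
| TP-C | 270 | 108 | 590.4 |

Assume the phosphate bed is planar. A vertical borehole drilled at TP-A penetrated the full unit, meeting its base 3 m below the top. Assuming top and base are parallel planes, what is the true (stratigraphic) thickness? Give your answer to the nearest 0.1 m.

1.8 m

Let the plane be z = a·x + b·y + c.
TP-B−TP-A: −82a + 143b = −0.3;  TP-C−TP-A: 10a + 202b = −144.6.
Solving gives a = −1.14578, b = −0.65912.
|∇z| = √(a²+b²) = 1.32184, so dip δ = arctan(1.32184) = 52.89°.
True thickness = vertical thickness × cos δ = 3 × cos 52.89° = 1.8 m.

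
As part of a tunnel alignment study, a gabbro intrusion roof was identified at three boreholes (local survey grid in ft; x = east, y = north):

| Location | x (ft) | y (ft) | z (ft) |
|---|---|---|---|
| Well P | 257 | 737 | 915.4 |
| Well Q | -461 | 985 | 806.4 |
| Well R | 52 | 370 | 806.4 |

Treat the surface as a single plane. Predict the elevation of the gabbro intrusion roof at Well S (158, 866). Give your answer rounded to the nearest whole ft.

Two edge vectors: Well P→Well Q = (-718, 248, -109), Well P→Well R = (-205, -367, -109).
Normal n = (Well P→Well Q) × (Well P→Well R) = (-67035, -55917, 314346).
So ∂z/∂x = −n_x/n_z = 0.21325 and ∂z/∂y = −n_y/n_z = 0.17788.
Intercept c from Well P: 915.4 − 54.81 − 131.10 = 729.49.
At (158, 866): z = 33.7 + 154.0 + 729.49 = 917.2 ft.

917 ft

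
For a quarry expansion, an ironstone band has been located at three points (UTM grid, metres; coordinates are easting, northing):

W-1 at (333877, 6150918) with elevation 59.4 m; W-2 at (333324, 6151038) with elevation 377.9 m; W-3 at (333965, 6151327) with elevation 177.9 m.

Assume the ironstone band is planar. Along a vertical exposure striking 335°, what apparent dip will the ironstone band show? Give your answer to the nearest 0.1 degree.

29.5°

Let the plane be z = a·easting + b·northing + c.
W-2−W-1: −553a + 120b = 318.5;  W-3−W-1: 88a + 409b = 118.5.
Solving gives a = −0.49019, b = 0.39520.
Unit vector along 335° is (sin 335°, cos 335°) = (-0.4226, 0.9063).
Slope in that direction = a·(-0.4226) + b·(0.9063) = 0.56534.
Apparent dip = arctan|0.56534| = 29.5° (true dip is 32.2°, so apparent ≤ true as expected).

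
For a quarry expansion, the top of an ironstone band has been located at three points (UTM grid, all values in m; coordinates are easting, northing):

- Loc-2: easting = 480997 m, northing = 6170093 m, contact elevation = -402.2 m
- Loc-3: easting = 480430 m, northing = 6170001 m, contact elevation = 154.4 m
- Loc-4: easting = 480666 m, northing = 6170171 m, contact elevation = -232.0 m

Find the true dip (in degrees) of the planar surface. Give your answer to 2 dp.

Two edge vectors: Loc-2→Loc-3 = (-567, -92, 556.6), Loc-2→Loc-4 = (-331, 78, 170.2).
Normal n = (Loc-2→Loc-3) × (Loc-2→Loc-4) = (-59073.2, -87731.2, -74678).
So ∂z/∂easting = −n_x/n_z = −0.79104 and ∂z/∂northing = −n_y/n_z = −1.17479.
Gradient magnitude |∇z| = √(a² + b²) = √(0.62574 + 1.38014) = 1.41629.
True dip = arctan(1.41629) = 54.78°, dipping toward NE (azimuth ≈ 034°).

54.78°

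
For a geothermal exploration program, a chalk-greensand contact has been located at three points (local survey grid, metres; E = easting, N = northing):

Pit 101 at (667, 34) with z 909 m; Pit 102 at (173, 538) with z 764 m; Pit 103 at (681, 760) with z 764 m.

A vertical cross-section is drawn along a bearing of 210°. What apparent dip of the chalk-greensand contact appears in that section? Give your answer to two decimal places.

7.43°

Let the plane be z = a·E + b·N + c.
Pit 102−Pit 101: −494a + 504b = −145;  Pit 103−Pit 101: 14a + 726b = −145.
Solving gives a = 0.08802, b = −0.20142.
Unit vector along 210° is (sin 210°, cos 210°) = (-0.5000, -0.8660).
Slope in that direction = a·(-0.5000) + b·(-0.8660) = 0.13043.
Apparent dip = arctan|0.13043| = 7.43° (true dip is 12.4°, so apparent ≤ true as expected).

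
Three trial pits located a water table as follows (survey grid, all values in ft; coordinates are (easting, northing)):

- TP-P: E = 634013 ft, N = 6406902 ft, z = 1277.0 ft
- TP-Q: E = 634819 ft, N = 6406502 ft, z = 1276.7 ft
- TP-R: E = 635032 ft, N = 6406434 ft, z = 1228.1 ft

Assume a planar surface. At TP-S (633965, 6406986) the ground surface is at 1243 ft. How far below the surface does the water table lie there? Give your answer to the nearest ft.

Two edge vectors: TP-P→TP-Q = (806, -400, -0.3), TP-P→TP-R = (1019, -468, -48.9).
Normal n = (TP-P→TP-Q) × (TP-P→TP-R) = (19419.6, 39107.7, 30392).
So ∂z/∂E = −n_x/n_z = −0.63897078 and ∂z/∂N = −n_y/n_z = −1.28677613.
Intercept c from TP-P: 1277 + 405115.78 + 8244248.53 = 8650641.31.
At (633965, 6406986): z_contact = −405085.1 − 8244356.6 + 8650641.31 = 1199.6 ft.
Depth below ground = 1243 − 1199.6 = 43 ft.

43 ft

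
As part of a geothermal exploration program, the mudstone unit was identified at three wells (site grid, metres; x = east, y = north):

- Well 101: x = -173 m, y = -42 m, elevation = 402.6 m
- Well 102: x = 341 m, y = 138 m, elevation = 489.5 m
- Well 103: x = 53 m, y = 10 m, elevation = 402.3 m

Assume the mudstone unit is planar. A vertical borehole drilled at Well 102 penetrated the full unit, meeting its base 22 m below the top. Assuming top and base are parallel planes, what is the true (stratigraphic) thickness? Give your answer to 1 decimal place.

12.5 m

Let the plane be z = a·x + b·y + c.
Well 102−Well 101: 514a + 180b = 86.9;  Well 103−Well 101: 226a + 52b = −0.3.
Solving gives a = −0.32775, b = 1.41869.
|∇z| = √(a²+b²) = 1.45606, so dip δ = arctan(1.45606) = 55.52°.
True thickness = vertical thickness × cos δ = 22 × cos 55.52° = 12.5 m.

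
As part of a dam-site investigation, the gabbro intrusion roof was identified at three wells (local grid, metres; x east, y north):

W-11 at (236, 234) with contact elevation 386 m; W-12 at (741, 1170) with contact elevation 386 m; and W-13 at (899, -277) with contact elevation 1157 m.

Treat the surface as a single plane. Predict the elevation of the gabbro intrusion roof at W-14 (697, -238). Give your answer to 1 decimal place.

Let the plane be z = a·x + b·y + c.
W-12−W-11: 505a + 936b = 0;  W-13−W-11: 663a − 511b = 771.
Solving gives a = 0.821349, b = −0.443142.
Then c = 386 − a·236 − b·234 = 295.86.
At (697, -238): z = 572.5 + 105.5 + 295.86 = 973.8 m.

973.8 m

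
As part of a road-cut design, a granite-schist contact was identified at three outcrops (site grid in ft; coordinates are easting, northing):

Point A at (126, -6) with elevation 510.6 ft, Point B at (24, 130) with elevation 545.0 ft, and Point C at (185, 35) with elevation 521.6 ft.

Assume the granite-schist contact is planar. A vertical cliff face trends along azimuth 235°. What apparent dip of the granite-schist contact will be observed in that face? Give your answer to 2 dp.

Two edge vectors: Point A→Point B = (-102, 136, 34.4), Point A→Point C = (59, 41, 11).
Normal n = (Point A→Point B) × (Point A→Point C) = (85.6, 3151.6, -12206).
So ∂z/∂easting = −n_x/n_z = 0.00701 and ∂z/∂northing = −n_y/n_z = 0.25820.
Unit vector along 235° is (sin 235°, cos 235°) = (-0.8192, -0.5736).
Slope in that direction = a·(-0.8192) + b·(-0.5736) = −0.15384.
Apparent dip = arctan|0.15384| = 8.75° (true dip is 14.5°, so apparent ≤ true as expected).

8.75°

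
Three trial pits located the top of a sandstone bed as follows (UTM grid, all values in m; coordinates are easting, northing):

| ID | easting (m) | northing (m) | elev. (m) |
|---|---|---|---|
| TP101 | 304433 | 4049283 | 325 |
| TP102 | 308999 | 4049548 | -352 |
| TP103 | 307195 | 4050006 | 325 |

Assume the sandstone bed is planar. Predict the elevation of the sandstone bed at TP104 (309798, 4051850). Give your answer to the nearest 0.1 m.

1171.1 m

Two edge vectors: TP101→TP102 = (4566, 265, -677), TP101→TP103 = (2762, 723, 0).
Normal n = (TP101→TP102) × (TP101→TP103) = (489471, -1869874, 2569288).
So ∂z/∂easting = −n_x/n_z = −0.190508421 and ∂z/∂northing = −n_y/n_z = 0.727779058.
Intercept c from TP101: 325 + 57997.05 − 2946983.37 = −2888661.32.
At (309798, 4051850): z = −59019.1 + 2948851.6 − 2888661.32 = 1171.1 m.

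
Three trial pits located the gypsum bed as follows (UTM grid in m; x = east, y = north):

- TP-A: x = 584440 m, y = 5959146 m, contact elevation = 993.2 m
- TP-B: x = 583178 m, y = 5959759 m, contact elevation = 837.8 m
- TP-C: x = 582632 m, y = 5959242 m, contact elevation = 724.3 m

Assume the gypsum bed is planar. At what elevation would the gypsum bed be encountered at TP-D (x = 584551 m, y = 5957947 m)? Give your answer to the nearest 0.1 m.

939.1 m

Two edge vectors: TP-A→TP-B = (-1262, 613, -155.4), TP-A→TP-C = (-1808, 96, -268.9).
Normal n = (TP-A→TP-B) × (TP-A→TP-C) = (-149917.3, -58388.6, 987152).
So ∂z/∂x = −n_x/n_z = 0.151868507 and ∂z/∂y = −n_y/n_z = 0.059148540.
Intercept c from TP-A: 993.2 − 88758.03 − 352474.79 = −440239.62.
At (584551, 5957947): z = 88774.9 + 352403.9 − 440239.62 = 939.1 m.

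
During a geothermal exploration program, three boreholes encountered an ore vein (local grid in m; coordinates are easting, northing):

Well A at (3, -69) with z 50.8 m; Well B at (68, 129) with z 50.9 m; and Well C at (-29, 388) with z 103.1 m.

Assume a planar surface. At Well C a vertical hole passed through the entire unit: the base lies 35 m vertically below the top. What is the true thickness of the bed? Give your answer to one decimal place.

33.5 m

Let the plane be z = a·easting + b·northing + c.
Well B−Well A: 65a + 198b = 0.1;  Well C−Well A: −32a + 457b = 52.3.
Solving gives a = −0.28605, b = 0.09441.
|∇z| = √(a²+b²) = 0.30123, so dip δ = arctan(0.30123) = 16.76°.
True thickness = vertical thickness × cos δ = 35 × cos 16.76° = 33.5 m.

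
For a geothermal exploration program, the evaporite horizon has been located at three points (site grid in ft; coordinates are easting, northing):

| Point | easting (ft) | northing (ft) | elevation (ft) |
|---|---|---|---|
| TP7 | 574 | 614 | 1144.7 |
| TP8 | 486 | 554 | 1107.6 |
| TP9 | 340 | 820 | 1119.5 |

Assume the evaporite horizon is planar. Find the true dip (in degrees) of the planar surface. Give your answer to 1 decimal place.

19.2°

Two edge vectors: TP7→TP8 = (-88, -60, -37.1), TP7→TP9 = (-234, 206, -25.2).
Normal n = (TP7→TP8) × (TP7→TP9) = (9154.6, 6463.8, -32168).
So ∂z/∂easting = −n_x/n_z = 0.28459 and ∂z/∂northing = −n_y/n_z = 0.20094.
Gradient magnitude |∇z| = √(a² + b²) = √(0.08099 + 0.04038) = 0.34838.
True dip = arctan(0.34838) = 19.2°, dipping toward SW (azimuth ≈ 235°).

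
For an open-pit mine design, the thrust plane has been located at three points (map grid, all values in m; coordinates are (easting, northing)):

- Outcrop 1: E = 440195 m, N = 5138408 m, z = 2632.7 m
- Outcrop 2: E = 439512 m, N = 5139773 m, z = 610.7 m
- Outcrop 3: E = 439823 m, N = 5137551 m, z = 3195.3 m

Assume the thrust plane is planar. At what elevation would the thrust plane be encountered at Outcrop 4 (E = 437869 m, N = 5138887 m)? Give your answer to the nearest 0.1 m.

Two edge vectors: Outcrop 1→Outcrop 2 = (-683, 1365, -2022), Outcrop 1→Outcrop 3 = (-372, -857, 562.6).
Normal n = (Outcrop 1→Outcrop 2) × (Outcrop 1→Outcrop 3) = (-964905, 1136439.8, 1093111).
So ∂z/∂E = −n_x/n_z = 0.882714564 and ∂z/∂N = −n_y/n_z = −1.039638061.
Intercept c from Outcrop 1: 2632.7 − 388566.54 + 5342084.53 = 4956150.69.
At (437869, 5138887): z = 386513.3 − 5342582.5 + 4956150.69 = 81.5 m.

81.5 m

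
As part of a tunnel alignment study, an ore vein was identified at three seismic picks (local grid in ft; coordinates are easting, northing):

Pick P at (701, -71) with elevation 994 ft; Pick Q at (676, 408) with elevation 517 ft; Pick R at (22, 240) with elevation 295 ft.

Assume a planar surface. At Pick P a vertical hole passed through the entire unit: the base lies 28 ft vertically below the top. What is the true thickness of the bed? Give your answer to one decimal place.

Let the plane be z = a·easting + b·northing + c.
Pick Q−Pick P: −25a + 479b = −477;  Pick R−Pick P: −679a + 311b = −699.
Solving gives a = 0.58738, b = −0.96517.
|∇z| = √(a²+b²) = 1.12985, so dip δ = arctan(1.12985) = 48.49°.
True thickness = vertical thickness × cos δ = 28 × cos 48.49° = 18.6 ft.

18.6 ft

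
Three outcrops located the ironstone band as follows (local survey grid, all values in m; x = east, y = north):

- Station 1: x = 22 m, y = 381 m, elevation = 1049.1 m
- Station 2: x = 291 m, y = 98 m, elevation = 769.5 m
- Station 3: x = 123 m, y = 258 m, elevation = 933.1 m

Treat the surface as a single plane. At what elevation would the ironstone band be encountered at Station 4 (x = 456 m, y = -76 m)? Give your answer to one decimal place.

597.7 m

Two edge vectors: Station 1→Station 2 = (269, -283, -279.6), Station 1→Station 3 = (101, -123, -116).
Normal n = (Station 1→Station 2) × (Station 1→Station 3) = (-1562.8, 2964.4, -4504).
So ∂z/∂x = −n_x/n_z = −0.34698 and ∂z/∂y = −n_y/n_z = 0.65817.
Intercept c from Station 1: 1049.1 + 7.63 − 250.76 = 805.97.
At (456, -76): z = −158.2 − 50.0 + 805.97 = 597.7 m.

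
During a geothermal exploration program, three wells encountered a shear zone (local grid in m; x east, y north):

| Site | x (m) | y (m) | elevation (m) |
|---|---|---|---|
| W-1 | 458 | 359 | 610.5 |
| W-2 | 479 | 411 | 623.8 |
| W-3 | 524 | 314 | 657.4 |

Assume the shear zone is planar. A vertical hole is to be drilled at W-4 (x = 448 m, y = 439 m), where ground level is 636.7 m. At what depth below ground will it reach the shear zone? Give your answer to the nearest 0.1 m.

Two edge vectors: W-1→W-2 = (21, 52, 13.3), W-1→W-3 = (66, -45, 46.9).
Normal n = (W-1→W-2) × (W-1→W-3) = (3037.3, -107.1, -4377).
So ∂z/∂x = −n_x/n_z = 0.69392 and ∂z/∂y = −n_y/n_z = −0.02447.
Intercept c from W-1: 610.5 − 317.82 + 8.78 = 301.47.
At (448, 439): z_contact = 310.88 − 10.74 + 301.47 = 601.60 m.
Depth below ground = 636.7 − 601.60 = 35.1 m.

35.1 m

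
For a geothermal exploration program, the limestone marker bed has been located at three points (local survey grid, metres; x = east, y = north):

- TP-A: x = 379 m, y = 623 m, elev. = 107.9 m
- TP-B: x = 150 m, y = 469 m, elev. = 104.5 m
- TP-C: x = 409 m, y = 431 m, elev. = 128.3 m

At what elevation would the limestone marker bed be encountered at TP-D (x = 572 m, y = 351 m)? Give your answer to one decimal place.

148.6 m

Two edge vectors: TP-A→TP-B = (-229, -154, -3.4), TP-A→TP-C = (30, -192, 20.4).
Normal n = (TP-A→TP-B) × (TP-A→TP-C) = (-3794.4, 4569.6, 48588).
So ∂z/∂x = −n_x/n_z = 0.07809 and ∂z/∂y = −n_y/n_z = −0.09405.
Intercept c from TP-A: 107.9 − 29.60 + 58.59 = 136.89.
At (572, 351): z = 44.7 − 33.0 + 136.89 = 148.6 m.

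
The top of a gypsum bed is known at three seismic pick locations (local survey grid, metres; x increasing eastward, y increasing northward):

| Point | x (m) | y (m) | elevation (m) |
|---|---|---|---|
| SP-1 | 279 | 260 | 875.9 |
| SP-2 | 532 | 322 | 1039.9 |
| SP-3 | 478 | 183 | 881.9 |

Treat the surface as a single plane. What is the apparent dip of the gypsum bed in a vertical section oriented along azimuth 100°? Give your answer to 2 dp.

13.09°

Two edge vectors: SP-1→SP-2 = (253, 62, 164), SP-1→SP-3 = (199, -77, 6).
Normal n = (SP-1→SP-2) × (SP-1→SP-3) = (13000, 31118, -31819).
So ∂z/∂x = −n_x/n_z = 0.40856 and ∂z/∂y = −n_y/n_z = 0.97797.
Unit vector along 100° is (sin 100°, cos 100°) = (0.9848, -0.1736).
Slope in that direction = a·(0.9848) + b·(-0.1736) = 0.23253.
Apparent dip = arctan|0.23253| = 13.09° (true dip is 46.7°, so apparent ≤ true as expected).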